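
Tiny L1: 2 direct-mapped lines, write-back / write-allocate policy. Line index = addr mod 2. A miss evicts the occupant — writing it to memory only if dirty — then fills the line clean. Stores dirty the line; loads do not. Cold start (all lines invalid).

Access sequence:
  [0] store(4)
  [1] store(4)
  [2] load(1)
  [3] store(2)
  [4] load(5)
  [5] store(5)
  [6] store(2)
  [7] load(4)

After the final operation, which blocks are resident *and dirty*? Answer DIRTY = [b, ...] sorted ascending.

DIRTY = [5]

  0 | W B4 → L0 miss [D]
  1 | W B4 → L0 hit [D]
  2 | R B1 → L1 miss [-]
  3 | W B2 → L0 miss wb→B4 [D]
  4 | R B5 → L1 miss [-]
  5 | W B5 → L1 hit [D]
  6 | W B2 → L0 hit [D]
  7 | R B4 → L0 miss wb→B2 [-]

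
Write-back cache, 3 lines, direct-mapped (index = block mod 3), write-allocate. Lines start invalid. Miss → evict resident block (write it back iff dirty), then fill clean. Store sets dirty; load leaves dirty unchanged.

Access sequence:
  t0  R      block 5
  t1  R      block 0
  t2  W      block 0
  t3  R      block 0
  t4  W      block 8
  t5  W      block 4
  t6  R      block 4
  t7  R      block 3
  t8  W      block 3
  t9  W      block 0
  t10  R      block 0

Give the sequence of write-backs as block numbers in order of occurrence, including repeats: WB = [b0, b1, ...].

0: R B5 → L2 miss [-]
1: R B0 → L0 miss [-]
2: W B0 → L0 hit [D]
3: R B0 → L0 hit [D]
4: W B8 → L2 miss [D]
5: W B4 → L1 miss [D]
6: R B4 → L1 hit [D]
7: R B3 → L0 miss wb→B0 [-]
8: W B3 → L0 hit [D]
9: W B0 → L0 miss wb→B3 [D]
10: R B0 → L0 hit [D]

WB = [0, 3]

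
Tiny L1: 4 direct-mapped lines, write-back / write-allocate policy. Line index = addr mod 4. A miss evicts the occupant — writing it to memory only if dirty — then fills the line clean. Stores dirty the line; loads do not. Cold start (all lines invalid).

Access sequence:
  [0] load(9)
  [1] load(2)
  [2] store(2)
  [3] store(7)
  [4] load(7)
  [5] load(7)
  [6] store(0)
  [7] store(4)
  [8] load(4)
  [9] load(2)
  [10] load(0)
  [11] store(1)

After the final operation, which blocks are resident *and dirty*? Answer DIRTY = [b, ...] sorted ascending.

DIRTY = [1, 2, 7]

0: R B9 → L1 miss [-]
1: R B2 → L2 miss [-]
2: W B2 → L2 hit [D]
3: W B7 → L3 miss [D]
4: R B7 → L3 hit [D]
5: R B7 → L3 hit [D]
6: W B0 → L0 miss [D]
7: W B4 → L0 miss wb→B0 [D]
8: R B4 → L0 hit [D]
9: R B2 → L2 hit [D]
10: R B0 → L0 miss wb→B4 [-]
11: W B1 → L1 miss [D]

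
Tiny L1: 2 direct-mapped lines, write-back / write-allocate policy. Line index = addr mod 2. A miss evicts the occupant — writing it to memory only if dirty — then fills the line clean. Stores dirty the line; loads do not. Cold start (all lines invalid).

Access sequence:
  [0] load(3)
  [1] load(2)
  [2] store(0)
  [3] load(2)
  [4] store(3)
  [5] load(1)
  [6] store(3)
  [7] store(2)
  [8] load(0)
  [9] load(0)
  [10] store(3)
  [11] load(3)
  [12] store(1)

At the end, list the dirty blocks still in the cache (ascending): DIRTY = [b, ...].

  0 | R B3 → L1 miss [-]
  1 | R B2 → L0 miss [-]
  2 | W B0 → L0 miss [D]
  3 | R B2 → L0 miss wb→B0 [-]
  4 | W B3 → L1 hit [D]
  5 | R B1 → L1 miss wb→B3 [-]
  6 | W B3 → L1 miss [D]
  7 | W B2 → L0 hit [D]
  8 | R B0 → L0 miss wb→B2 [-]
  9 | R B0 → L0 hit [-]
  10 | W B3 → L1 hit [D]
  11 | R B3 → L1 hit [D]
  12 | W B1 → L1 miss wb→B3 [D]

DIRTY = [1]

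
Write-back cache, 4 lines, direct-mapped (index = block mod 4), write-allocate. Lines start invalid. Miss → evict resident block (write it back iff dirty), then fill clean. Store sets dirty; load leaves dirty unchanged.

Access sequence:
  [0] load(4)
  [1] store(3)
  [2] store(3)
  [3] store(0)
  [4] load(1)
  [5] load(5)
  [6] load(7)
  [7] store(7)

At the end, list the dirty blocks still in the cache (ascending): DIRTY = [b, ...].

DIRTY = [0, 7]

0: R B4 → L0 miss [-]
1: W B3 → L3 miss [D]
2: W B3 → L3 hit [D]
3: W B0 → L0 miss [D]
4: R B1 → L1 miss [-]
5: R B5 → L1 miss [-]
6: R B7 → L3 miss wb→B3 [-]
7: W B7 → L3 hit [D]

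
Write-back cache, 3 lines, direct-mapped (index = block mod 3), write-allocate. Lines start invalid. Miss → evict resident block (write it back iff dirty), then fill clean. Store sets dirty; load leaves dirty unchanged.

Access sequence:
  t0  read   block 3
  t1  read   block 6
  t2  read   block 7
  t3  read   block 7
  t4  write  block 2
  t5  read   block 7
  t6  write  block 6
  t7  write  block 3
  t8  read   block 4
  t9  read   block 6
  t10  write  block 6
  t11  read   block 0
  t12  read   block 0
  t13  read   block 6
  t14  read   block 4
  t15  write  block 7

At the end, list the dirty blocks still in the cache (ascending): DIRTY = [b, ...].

DIRTY = [2, 7]

0: R B3 → L0 miss [-]
1: R B6 → L0 miss [-]
2: R B7 → L1 miss [-]
3: R B7 → L1 hit [-]
4: W B2 → L2 miss [D]
5: R B7 → L1 hit [-]
6: W B6 → L0 hit [D]
7: W B3 → L0 miss wb→B6 [D]
8: R B4 → L1 miss [-]
9: R B6 → L0 miss wb→B3 [-]
10: W B6 → L0 hit [D]
11: R B0 → L0 miss wb→B6 [-]
12: R B0 → L0 hit [-]
13: R B6 → L0 miss [-]
14: R B4 → L1 hit [-]
15: W B7 → L1 miss [D]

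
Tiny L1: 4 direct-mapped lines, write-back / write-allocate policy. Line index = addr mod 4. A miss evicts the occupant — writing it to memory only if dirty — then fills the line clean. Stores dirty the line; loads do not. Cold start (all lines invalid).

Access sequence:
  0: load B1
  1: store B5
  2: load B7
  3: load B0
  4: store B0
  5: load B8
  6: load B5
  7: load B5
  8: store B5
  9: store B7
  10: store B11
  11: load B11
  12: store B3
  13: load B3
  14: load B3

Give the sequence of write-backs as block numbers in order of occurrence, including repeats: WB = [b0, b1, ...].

0: R B1 -> L1 miss  d=-]
1: W B5 -> L1 miss  d=D]
2: R B7 -> L3 miss  d=-]
3: R B0 -> L0 miss  d=-]
4: W B0 -> L0 hit  d=D]
5: R B8 -> L0 miss wb->B0  d=-]
6: R B5 -> L1 hit  d=D]
7: R B5 -> L1 hit  d=D]
8: W B5 -> L1 hit  d=D]
9: W B7 -> L3 hit  d=D]
10: W B11 -> L3 miss wb->B7  d=D]
11: R B11 -> L3 hit  d=D]
12: W B3 -> L3 miss wb->B11  d=D]
13: R B3 -> L3 hit  d=D]
14: R B3 -> L3 hit  d=D]

WB = [0, 7, 11]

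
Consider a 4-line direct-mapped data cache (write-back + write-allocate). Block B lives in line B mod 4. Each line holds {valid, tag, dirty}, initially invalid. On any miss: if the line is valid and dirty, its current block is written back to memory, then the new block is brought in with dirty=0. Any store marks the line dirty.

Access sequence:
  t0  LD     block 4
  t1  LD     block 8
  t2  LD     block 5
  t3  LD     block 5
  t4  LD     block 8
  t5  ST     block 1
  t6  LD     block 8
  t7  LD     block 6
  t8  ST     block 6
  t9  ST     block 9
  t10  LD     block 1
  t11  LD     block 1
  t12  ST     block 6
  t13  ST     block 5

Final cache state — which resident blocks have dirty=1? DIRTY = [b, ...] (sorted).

DIRTY = [5, 6]

0: R B4 -> L0 miss  d=-]
1: R B8 -> L0 miss  d=-]
2: R B5 -> L1 miss  d=-]
3: R B5 -> L1 hit  d=-]
4: R B8 -> L0 hit  d=-]
5: W B1 -> L1 miss  d=D]
6: R B8 -> L0 hit  d=-]
7: R B6 -> L2 miss  d=-]
8: W B6 -> L2 hit  d=D]
9: W B9 -> L1 miss wb->B1  d=D]
10: R B1 -> L1 miss wb->B9  d=-]
11: R B1 -> L1 hit  d=-]
12: W B6 -> L2 hit  d=D]
13: W B5 -> L1 miss  d=D]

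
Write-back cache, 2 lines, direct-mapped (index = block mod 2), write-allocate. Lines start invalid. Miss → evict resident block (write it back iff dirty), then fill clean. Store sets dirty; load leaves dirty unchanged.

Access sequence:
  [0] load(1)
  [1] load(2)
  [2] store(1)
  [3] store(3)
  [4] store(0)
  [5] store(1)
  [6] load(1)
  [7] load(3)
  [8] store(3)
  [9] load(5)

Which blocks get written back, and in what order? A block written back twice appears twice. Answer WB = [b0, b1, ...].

0: R B1 -> L1 miss  d=-]
1: R B2 -> L0 miss  d=-]
2: W B1 -> L1 hit  d=D]
3: W B3 -> L1 miss wb->B1  d=D]
4: W B0 -> L0 miss  d=D]
5: W B1 -> L1 miss wb->B3  d=D]
6: R B1 -> L1 hit  d=D]
7: R B3 -> L1 miss wb->B1  d=-]
8: W B3 -> L1 hit  d=D]
9: R B5 -> L1 miss wb->B3  d=-]

WB = [1, 3, 1, 3]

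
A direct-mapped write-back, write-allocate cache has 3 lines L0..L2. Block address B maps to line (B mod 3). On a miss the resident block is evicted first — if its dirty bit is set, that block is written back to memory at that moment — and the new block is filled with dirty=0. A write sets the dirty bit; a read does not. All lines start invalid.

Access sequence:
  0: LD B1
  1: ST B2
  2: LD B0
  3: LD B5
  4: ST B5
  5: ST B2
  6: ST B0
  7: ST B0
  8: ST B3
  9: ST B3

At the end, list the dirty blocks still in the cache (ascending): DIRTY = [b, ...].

0: R B1 -> L1 miss  d=-]
1: W B2 -> L2 miss  d=D]
2: R B0 -> L0 miss  d=-]
3: R B5 -> L2 miss wb->B2  d=-]
4: W B5 -> L2 hit  d=D]
5: W B2 -> L2 miss wb->B5  d=D]
6: W B0 -> L0 hit  d=D]
7: W B0 -> L0 hit  d=D]
8: W B3 -> L0 miss wb->B0  d=D]
9: W B3 -> L0 hit  d=D]

DIRTY = [2, 3]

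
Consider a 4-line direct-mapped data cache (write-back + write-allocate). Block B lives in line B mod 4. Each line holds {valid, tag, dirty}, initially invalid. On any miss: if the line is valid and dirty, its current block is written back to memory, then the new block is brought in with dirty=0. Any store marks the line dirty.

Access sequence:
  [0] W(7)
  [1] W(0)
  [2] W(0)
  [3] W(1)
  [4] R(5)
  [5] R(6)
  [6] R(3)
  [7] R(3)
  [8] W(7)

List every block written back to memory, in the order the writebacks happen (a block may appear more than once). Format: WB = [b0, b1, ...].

  0 | W B7 → L3 miss [D]
  1 | W B0 → L0 miss [D]
  2 | W B0 → L0 hit [D]
  3 | W B1 → L1 miss [D]
  4 | R B5 → L1 miss wb→B1 [-]
  5 | R B6 → L2 miss [-]
  6 | R B3 → L3 miss wb→B7 [-]
  7 | R B3 → L3 hit [-]
  8 | W B7 → L3 miss [D]

WB = [1, 7]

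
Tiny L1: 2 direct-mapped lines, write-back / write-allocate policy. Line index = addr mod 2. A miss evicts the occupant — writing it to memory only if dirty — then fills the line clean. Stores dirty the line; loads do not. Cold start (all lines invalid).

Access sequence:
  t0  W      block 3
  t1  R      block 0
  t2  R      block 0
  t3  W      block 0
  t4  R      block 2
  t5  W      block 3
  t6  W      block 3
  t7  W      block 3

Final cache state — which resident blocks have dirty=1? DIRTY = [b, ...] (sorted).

DIRTY = [3]

  0 | W B3 → L1 miss [D]
  1 | R B0 → L0 miss [-]
  2 | R B0 → L0 hit [-]
  3 | W B0 → L0 hit [D]
  4 | R B2 → L0 miss wb→B0 [-]
  5 | W B3 → L1 hit [D]
  6 | W B3 → L1 hit [D]
  7 | W B3 → L1 hit [D]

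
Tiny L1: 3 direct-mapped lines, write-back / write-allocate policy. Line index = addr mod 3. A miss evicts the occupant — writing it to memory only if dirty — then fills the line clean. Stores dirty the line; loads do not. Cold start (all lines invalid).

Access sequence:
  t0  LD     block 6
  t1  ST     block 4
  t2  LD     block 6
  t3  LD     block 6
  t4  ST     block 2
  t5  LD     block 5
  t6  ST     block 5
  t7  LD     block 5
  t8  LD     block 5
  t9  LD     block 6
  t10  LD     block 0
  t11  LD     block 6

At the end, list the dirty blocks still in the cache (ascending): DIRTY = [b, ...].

0: R B6 -> L0 miss  d=-]
1: W B4 -> L1 miss  d=D]
2: R B6 -> L0 hit  d=-]
3: R B6 -> L0 hit  d=-]
4: W B2 -> L2 miss  d=D]
5: R B5 -> L2 miss wb->B2  d=-]
6: W B5 -> L2 hit  d=D]
7: R B5 -> L2 hit  d=D]
8: R B5 -> L2 hit  d=D]
9: R B6 -> L0 hit  d=-]
10: R B0 -> L0 miss  d=-]
11: R B6 -> L0 miss  d=-]

DIRTY = [4, 5]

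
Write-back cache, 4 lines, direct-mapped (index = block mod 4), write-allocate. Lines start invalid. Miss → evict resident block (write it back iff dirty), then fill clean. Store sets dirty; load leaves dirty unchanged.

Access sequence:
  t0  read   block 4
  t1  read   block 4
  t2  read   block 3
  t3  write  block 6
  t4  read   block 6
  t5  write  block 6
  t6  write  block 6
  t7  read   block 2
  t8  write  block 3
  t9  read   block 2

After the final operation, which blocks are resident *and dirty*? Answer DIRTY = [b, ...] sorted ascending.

0: R B4 -> L0 miss  d=-]
1: R B4 -> L0 hit  d=-]
2: R B3 -> L3 miss  d=-]
3: W B6 -> L2 miss  d=D]
4: R B6 -> L2 hit  d=D]
5: W B6 -> L2 hit  d=D]
6: W B6 -> L2 hit  d=D]
7: R B2 -> L2 miss wb->B6  d=-]
8: W B3 -> L3 hit  d=D]
9: R B2 -> L2 hit  d=-]

DIRTY = [3]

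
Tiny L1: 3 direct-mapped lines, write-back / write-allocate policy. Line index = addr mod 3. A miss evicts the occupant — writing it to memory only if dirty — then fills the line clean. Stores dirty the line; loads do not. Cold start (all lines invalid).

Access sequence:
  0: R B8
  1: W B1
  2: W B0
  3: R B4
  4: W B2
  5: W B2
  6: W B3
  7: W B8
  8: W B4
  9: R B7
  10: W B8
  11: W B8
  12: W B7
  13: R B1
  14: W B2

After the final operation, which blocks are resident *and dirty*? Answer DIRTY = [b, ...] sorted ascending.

DIRTY = [2, 3]

0: R B8 → L2 miss [-]
1: W B1 → L1 miss [D]
2: W B0 → L0 miss [D]
3: R B4 → L1 miss wb→B1 [-]
4: W B2 → L2 miss [D]
5: W B2 → L2 hit [D]
6: W B3 → L0 miss wb→B0 [D]
7: W B8 → L2 miss wb→B2 [D]
8: W B4 → L1 hit [D]
9: R B7 → L1 miss wb→B4 [-]
10: W B8 → L2 hit [D]
11: W B8 → L2 hit [D]
12: W B7 → L1 hit [D]
13: R B1 → L1 miss wb→B7 [-]
14: W B2 → L2 miss wb→B8 [D]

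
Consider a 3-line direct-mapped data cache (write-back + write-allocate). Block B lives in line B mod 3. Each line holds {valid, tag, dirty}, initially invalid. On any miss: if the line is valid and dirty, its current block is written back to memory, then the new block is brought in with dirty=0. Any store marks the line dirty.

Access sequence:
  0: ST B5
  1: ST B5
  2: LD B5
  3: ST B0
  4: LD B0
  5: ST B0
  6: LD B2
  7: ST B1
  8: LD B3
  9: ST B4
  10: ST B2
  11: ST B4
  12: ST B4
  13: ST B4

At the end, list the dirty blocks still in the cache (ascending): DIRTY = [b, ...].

DIRTY = [2, 4]

  0 | W B5 → L2 miss [D]
  1 | W B5 → L2 hit [D]
  2 | R B5 → L2 hit [D]
  3 | W B0 → L0 miss [D]
  4 | R B0 → L0 hit [D]
  5 | W B0 → L0 hit [D]
  6 | R B2 → L2 miss wb→B5 [-]
  7 | W B1 → L1 miss [D]
  8 | R B3 → L0 miss wb→B0 [-]
  9 | W B4 → L1 miss wb→B1 [D]
  10 | W B2 → L2 hit [D]
  11 | W B4 → L1 hit [D]
  12 | W B4 → L1 hit [D]
  13 | W B4 → L1 hit [D]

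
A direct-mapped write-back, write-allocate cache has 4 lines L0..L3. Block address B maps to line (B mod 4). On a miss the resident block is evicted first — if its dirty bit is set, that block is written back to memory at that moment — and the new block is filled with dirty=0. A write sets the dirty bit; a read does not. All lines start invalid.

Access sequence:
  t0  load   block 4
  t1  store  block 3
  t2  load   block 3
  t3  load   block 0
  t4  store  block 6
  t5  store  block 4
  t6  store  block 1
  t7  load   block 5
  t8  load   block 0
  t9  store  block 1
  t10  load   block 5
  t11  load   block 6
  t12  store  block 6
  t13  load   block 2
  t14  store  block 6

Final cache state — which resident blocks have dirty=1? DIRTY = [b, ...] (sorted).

  0 | R B4 → L0 miss [-]
  1 | W B3 → L3 miss [D]
  2 | R B3 → L3 hit [D]
  3 | R B0 → L0 miss [-]
  4 | W B6 → L2 miss [D]
  5 | W B4 → L0 miss [D]
  6 | W B1 → L1 miss [D]
  7 | R B5 → L1 miss wb→B1 [-]
  8 | R B0 → L0 miss wb→B4 [-]
  9 | W B1 → L1 miss [D]
  10 | R B5 → L1 miss wb→B1 [-]
  11 | R B6 → L2 hit [D]
  12 | W B6 → L2 hit [D]
  13 | R B2 → L2 miss wb→B6 [-]
  14 | W B6 → L2 miss [D]

DIRTY = [3, 6]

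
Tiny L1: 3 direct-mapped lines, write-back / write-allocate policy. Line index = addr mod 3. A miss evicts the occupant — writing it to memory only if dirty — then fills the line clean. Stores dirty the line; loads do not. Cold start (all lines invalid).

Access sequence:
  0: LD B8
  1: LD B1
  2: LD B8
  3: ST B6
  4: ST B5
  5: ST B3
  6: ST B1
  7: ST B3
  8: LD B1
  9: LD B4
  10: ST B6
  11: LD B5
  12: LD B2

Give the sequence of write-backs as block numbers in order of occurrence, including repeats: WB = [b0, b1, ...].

0: R B8 → L2 miss [-]
1: R B1 → L1 miss [-]
2: R B8 → L2 hit [-]
3: W B6 → L0 miss [D]
4: W B5 → L2 miss [D]
5: W B3 → L0 miss wb→B6 [D]
6: W B1 → L1 hit [D]
7: W B3 → L0 hit [D]
8: R B1 → L1 hit [D]
9: R B4 → L1 miss wb→B1 [-]
10: W B6 → L0 miss wb→B3 [D]
11: R B5 → L2 hit [D]
12: R B2 → L2 miss wb→B5 [-]

WB = [6, 1, 3, 5]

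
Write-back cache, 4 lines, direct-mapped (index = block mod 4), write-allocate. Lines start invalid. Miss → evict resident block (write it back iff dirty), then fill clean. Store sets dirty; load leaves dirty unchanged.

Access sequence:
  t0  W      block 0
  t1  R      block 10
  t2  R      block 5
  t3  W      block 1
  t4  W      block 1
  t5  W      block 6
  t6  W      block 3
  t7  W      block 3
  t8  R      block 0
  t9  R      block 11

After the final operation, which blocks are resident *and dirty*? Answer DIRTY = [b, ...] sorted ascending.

DIRTY = [0, 1, 6]

0: W B0 → L0 miss [D]
1: R B10 → L2 miss [-]
2: R B5 → L1 miss [-]
3: W B1 → L1 miss [D]
4: W B1 → L1 hit [D]
5: W B6 → L2 miss [D]
6: W B3 → L3 miss [D]
7: W B3 → L3 hit [D]
8: R B0 → L0 hit [D]
9: R B11 → L3 miss wb→B3 [-]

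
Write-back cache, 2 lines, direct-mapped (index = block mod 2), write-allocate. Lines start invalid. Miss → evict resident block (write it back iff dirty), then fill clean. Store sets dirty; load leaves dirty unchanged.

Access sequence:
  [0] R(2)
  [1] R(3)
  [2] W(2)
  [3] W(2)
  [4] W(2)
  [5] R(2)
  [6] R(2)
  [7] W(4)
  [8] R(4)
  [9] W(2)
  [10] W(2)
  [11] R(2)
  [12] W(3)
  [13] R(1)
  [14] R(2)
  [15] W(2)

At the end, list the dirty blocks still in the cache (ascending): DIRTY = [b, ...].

  0 | R B2 → L0 miss [-]
  1 | R B3 → L1 miss [-]
  2 | W B2 → L0 hit [D]
  3 | W B2 → L0 hit [D]
  4 | W B2 → L0 hit [D]
  5 | R B2 → L0 hit [D]
  6 | R B2 → L0 hit [D]
  7 | W B4 → L0 miss wb→B2 [D]
  8 | R B4 → L0 hit [D]
  9 | W B2 → L0 miss wb→B4 [D]
  10 | W B2 → L0 hit [D]
  11 | R B2 → L0 hit [D]
  12 | W B3 → L1 hit [D]
  13 | R B1 → L1 miss wb→B3 [-]
  14 | R B2 → L0 hit [D]
  15 | W B2 → L0 hit [D]

DIRTY = [2]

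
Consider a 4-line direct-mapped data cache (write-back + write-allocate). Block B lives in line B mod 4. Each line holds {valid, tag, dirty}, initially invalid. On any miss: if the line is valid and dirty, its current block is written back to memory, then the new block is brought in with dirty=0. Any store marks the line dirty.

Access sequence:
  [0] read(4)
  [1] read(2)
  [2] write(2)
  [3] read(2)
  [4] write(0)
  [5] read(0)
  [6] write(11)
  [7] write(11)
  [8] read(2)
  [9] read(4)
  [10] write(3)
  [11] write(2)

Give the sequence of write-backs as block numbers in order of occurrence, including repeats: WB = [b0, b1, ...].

0: R B4 -> L0 miss  d=-]
1: R B2 -> L2 miss  d=-]
2: W B2 -> L2 hit  d=D]
3: R B2 -> L2 hit  d=D]
4: W B0 -> L0 miss  d=D]
5: R B0 -> L0 hit  d=D]
6: W B11 -> L3 miss  d=D]
7: W B11 -> L3 hit  d=D]
8: R B2 -> L2 hit  d=D]
9: R B4 -> L0 miss wb->B0  d=-]
10: W B3 -> L3 miss wb->B11  d=D]
11: W B2 -> L2 hit  d=D]

WB = [0, 11]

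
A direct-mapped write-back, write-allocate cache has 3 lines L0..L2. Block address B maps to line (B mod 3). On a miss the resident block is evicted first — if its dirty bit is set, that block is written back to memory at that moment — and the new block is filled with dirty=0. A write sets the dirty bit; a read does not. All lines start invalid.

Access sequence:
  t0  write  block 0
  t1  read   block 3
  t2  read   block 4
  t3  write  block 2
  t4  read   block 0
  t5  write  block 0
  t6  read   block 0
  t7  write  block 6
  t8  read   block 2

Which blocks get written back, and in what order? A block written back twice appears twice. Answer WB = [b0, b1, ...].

0: W B0 -> L0 miss  d=D]
1: R B3 -> L0 miss wb->B0  d=-]
2: R B4 -> L1 miss  d=-]
3: W B2 -> L2 miss  d=D]
4: R B0 -> L0 miss  d=-]
5: W B0 -> L0 hit  d=D]
6: R B0 -> L0 hit  d=D]
7: W B6 -> L0 miss wb->B0  d=D]
8: R B2 -> L2 hit  d=D]

WB = [0, 0]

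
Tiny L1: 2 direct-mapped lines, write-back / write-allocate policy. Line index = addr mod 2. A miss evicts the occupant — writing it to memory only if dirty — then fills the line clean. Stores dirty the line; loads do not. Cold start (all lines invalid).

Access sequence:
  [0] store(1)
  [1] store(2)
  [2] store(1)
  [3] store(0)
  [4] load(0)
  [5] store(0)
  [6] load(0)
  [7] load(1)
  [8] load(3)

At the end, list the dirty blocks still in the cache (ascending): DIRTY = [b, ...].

0: W B1 -> L1 miss  d=D]
1: W B2 -> L0 miss  d=D]
2: W B1 -> L1 hit  d=D]
3: W B0 -> L0 miss wb->B2  d=D]
4: R B0 -> L0 hit  d=D]
5: W B0 -> L0 hit  d=D]
6: R B0 -> L0 hit  d=D]
7: R B1 -> L1 hit  d=D]
8: R B3 -> L1 miss wb->B1  d=-]

DIRTY = [0]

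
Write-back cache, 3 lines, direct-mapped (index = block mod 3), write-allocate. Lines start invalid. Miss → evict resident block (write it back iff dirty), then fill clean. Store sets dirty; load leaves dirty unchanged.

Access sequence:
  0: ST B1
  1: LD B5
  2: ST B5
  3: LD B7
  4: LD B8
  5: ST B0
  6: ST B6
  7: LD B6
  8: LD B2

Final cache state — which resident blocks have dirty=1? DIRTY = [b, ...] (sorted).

  0 | W B1 → L1 miss [D]
  1 | R B5 → L2 miss [-]
  2 | W B5 → L2 hit [D]
  3 | R B7 → L1 miss wb→B1 [-]
  4 | R B8 → L2 miss wb→B5 [-]
  5 | W B0 → L0 miss [D]
  6 | W B6 → L0 miss wb→B0 [D]
  7 | R B6 → L0 hit [D]
  8 | R B2 → L2 miss [-]

DIRTY = [6]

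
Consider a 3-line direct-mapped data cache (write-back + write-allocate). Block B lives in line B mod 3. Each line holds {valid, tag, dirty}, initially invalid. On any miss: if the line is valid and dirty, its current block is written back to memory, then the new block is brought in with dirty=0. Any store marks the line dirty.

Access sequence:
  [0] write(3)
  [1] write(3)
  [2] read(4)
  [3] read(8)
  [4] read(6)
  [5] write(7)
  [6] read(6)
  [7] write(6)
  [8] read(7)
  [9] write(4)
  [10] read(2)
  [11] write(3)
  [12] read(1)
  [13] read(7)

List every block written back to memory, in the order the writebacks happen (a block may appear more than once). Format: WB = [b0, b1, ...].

0: W B3 → L0 miss [D]
1: W B3 → L0 hit [D]
2: R B4 → L1 miss [-]
3: R B8 → L2 miss [-]
4: R B6 → L0 miss wb→B3 [-]
5: W B7 → L1 miss [D]
6: R B6 → L0 hit [-]
7: W B6 → L0 hit [D]
8: R B7 → L1 hit [D]
9: W B4 → L1 miss wb→B7 [D]
10: R B2 → L2 miss [-]
11: W B3 → L0 miss wb→B6 [D]
12: R B1 → L1 miss wb→B4 [-]
13: R B7 → L1 miss [-]

WB = [3, 7, 6, 4]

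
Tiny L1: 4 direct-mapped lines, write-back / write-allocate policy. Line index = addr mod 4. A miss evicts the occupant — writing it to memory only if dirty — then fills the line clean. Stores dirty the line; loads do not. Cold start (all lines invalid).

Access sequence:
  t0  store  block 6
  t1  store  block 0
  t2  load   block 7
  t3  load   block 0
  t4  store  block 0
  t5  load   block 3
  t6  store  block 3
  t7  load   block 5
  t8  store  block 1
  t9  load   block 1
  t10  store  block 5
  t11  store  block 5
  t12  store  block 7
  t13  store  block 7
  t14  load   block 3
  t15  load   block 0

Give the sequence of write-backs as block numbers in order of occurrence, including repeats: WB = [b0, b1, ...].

WB = [1, 3, 7]

0: W B6 → L2 miss [D]
1: W B0 → L0 miss [D]
2: R B7 → L3 miss [-]
3: R B0 → L0 hit [D]
4: W B0 → L0 hit [D]
5: R B3 → L3 miss [-]
6: W B3 → L3 hit [D]
7: R B5 → L1 miss [-]
8: W B1 → L1 miss [D]
9: R B1 → L1 hit [D]
10: W B5 → L1 miss wb→B1 [D]
11: W B5 → L1 hit [D]
12: W B7 → L3 miss wb→B3 [D]
13: W B7 → L3 hit [D]
14: R B3 → L3 miss wb→B7 [-]
15: R B0 → L0 hit [D]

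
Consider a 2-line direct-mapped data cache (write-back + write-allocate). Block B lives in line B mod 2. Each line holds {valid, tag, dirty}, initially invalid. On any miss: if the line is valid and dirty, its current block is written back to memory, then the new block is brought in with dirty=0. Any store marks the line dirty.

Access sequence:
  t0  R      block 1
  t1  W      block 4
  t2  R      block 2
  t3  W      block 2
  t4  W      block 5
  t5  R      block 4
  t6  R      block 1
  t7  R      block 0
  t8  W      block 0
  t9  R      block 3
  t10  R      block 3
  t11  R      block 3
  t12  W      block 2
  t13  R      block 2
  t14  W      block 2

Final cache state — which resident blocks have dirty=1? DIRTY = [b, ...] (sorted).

DIRTY = [2]

  0 | R B1 → L1 miss [-]
  1 | W B4 → L0 miss [D]
  2 | R B2 → L0 miss wb→B4 [-]
  3 | W B2 → L0 hit [D]
  4 | W B5 → L1 miss [D]
  5 | R B4 → L0 miss wb→B2 [-]
  6 | R B1 → L1 miss wb→B5 [-]
  7 | R B0 → L0 miss [-]
  8 | W B0 → L0 hit [D]
  9 | R B3 → L1 miss [-]
  10 | R B3 → L1 hit [-]
  11 | R B3 → L1 hit [-]
  12 | W B2 → L0 miss wb→B0 [D]
  13 | R B2 → L0 hit [D]
  14 | W B2 → L0 hit [D]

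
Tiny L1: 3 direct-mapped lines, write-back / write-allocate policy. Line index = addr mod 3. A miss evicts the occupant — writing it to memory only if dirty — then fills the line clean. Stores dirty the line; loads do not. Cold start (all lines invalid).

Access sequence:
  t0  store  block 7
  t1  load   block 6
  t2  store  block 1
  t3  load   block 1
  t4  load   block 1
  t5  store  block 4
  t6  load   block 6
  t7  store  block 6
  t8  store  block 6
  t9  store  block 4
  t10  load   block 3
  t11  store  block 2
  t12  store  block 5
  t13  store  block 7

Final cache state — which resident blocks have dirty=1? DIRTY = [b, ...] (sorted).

DIRTY = [5, 7]

0: W B7 -> L1 miss  d=D]
1: R B6 -> L0 miss  d=-]
2: W B1 -> L1 miss wb->B7  d=D]
3: R B1 -> L1 hit  d=D]
4: R B1 -> L1 hit  d=D]
5: W B4 -> L1 miss wb->B1  d=D]
6: R B6 -> L0 hit  d=-]
7: W B6 -> L0 hit  d=D]
8: W B6 -> L0 hit  d=D]
9: W B4 -> L1 hit  d=D]
10: R B3 -> L0 miss wb->B6  d=-]
11: W B2 -> L2 miss  d=D]
12: W B5 -> L2 miss wb->B2  d=D]
13: W B7 -> L1 miss wb->B4  d=D]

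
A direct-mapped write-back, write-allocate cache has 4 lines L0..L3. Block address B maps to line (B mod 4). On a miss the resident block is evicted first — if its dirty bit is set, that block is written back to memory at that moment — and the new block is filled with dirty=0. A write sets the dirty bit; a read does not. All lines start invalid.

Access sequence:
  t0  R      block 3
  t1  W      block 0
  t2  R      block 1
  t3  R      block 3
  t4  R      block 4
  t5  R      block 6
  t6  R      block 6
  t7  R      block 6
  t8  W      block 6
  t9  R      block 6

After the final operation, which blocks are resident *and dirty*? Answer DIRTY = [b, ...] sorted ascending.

  0 | R B3 → L3 miss [-]
  1 | W B0 → L0 miss [D]
  2 | R B1 → L1 miss [-]
  3 | R B3 → L3 hit [-]
  4 | R B4 → L0 miss wb→B0 [-]
  5 | R B6 → L2 miss [-]
  6 | R B6 → L2 hit [-]
  7 | R B6 → L2 hit [-]
  8 | W B6 → L2 hit [D]
  9 | R B6 → L2 hit [D]

DIRTY = [6]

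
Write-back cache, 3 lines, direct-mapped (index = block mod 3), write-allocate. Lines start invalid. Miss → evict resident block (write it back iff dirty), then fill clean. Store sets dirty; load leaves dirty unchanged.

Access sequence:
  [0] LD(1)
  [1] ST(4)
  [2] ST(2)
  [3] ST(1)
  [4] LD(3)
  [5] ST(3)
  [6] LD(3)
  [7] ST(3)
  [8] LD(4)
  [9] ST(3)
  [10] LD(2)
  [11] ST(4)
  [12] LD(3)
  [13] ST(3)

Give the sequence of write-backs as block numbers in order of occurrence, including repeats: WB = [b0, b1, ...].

WB = [4, 1]

0: R B1 -> L1 miss  d=-]
1: W B4 -> L1 miss  d=D]
2: W B2 -> L2 miss  d=D]
3: W B1 -> L1 miss wb->B4  d=D]
4: R B3 -> L0 miss  d=-]
5: W B3 -> L0 hit  d=D]
6: R B3 -> L0 hit  d=D]
7: W B3 -> L0 hit  d=D]
8: R B4 -> L1 miss wb->B1  d=-]
9: W B3 -> L0 hit  d=D]
10: R B2 -> L2 hit  d=D]
11: W B4 -> L1 hit  d=D]
12: R B3 -> L0 hit  d=D]
13: W B3 -> L0 hit  d=D]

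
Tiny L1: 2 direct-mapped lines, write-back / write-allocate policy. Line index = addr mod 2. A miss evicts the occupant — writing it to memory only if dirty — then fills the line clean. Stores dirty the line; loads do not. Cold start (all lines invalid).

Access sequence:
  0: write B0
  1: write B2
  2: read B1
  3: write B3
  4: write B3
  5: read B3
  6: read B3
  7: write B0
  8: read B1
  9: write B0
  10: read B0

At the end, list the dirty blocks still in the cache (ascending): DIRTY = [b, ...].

DIRTY = [0]

0: W B0 -> L0 miss  d=D]
1: W B2 -> L0 miss wb->B0  d=D]
2: R B1 -> L1 miss  d=-]
3: W B3 -> L1 miss  d=D]
4: W B3 -> L1 hit  d=D]
5: R B3 -> L1 hit  d=D]
6: R B3 -> L1 hit  d=D]
7: W B0 -> L0 miss wb->B2  d=D]
8: R B1 -> L1 miss wb->B3  d=-]
9: W B0 -> L0 hit  d=D]
10: R B0 -> L0 hit  d=D]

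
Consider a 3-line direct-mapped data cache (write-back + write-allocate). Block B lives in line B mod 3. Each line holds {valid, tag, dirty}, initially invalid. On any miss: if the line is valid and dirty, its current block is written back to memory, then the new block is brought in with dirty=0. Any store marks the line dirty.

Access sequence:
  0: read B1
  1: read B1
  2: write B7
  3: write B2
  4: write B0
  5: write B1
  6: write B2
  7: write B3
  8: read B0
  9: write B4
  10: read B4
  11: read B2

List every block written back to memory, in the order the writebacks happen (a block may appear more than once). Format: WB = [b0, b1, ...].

WB = [7, 0, 3, 1]

  0 | R B1 → L1 miss [-]
  1 | R B1 → L1 hit [-]
  2 | W B7 → L1 miss [D]
  3 | W B2 → L2 miss [D]
  4 | W B0 → L0 miss [D]
  5 | W B1 → L1 miss wb→B7 [D]
  6 | W B2 → L2 hit [D]
  7 | W B3 → L0 miss wb→B0 [D]
  8 | R B0 → L0 miss wb→B3 [-]
  9 | W B4 → L1 miss wb→B1 [D]
  10 | R B4 → L1 hit [D]
  11 | R B2 → L2 hit [D]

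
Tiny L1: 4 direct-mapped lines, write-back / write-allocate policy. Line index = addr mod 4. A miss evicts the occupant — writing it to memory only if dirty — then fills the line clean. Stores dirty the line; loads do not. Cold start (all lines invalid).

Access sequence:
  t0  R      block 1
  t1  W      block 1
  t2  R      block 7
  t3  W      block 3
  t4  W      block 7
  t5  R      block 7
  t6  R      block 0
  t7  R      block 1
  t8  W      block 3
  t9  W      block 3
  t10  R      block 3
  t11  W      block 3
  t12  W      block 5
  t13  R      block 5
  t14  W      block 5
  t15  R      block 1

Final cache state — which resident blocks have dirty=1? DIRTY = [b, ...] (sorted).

0: R B1 → L1 miss [-]
1: W B1 → L1 hit [D]
2: R B7 → L3 miss [-]
3: W B3 → L3 miss [D]
4: W B7 → L3 miss wb→B3 [D]
5: R B7 → L3 hit [D]
6: R B0 → L0 miss [-]
7: R B1 → L1 hit [D]
8: W B3 → L3 miss wb→B7 [D]
9: W B3 → L3 hit [D]
10: R B3 → L3 hit [D]
11: W B3 → L3 hit [D]
12: W B5 → L1 miss wb→B1 [D]
13: R B5 → L1 hit [D]
14: W B5 → L1 hit [D]
15: R B1 → L1 miss wb→B5 [-]

DIRTY = [3]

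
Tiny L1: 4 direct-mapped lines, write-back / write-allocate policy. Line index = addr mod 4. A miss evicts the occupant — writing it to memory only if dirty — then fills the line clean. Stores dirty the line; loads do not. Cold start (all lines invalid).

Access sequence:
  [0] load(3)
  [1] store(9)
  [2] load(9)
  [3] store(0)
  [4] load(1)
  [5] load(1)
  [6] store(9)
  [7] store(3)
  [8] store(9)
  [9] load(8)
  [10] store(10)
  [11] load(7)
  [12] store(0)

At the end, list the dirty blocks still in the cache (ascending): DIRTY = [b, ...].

0: R B3 → L3 miss [-]
1: W B9 → L1 miss [D]
2: R B9 → L1 hit [D]
3: W B0 → L0 miss [D]
4: R B1 → L1 miss wb→B9 [-]
5: R B1 → L1 hit [-]
6: W B9 → L1 miss [D]
7: W B3 → L3 hit [D]
8: W B9 → L1 hit [D]
9: R B8 → L0 miss wb→B0 [-]
10: W B10 → L2 miss [D]
11: R B7 → L3 miss wb→B3 [-]
12: W B0 → L0 miss [D]

DIRTY = [0, 9, 10]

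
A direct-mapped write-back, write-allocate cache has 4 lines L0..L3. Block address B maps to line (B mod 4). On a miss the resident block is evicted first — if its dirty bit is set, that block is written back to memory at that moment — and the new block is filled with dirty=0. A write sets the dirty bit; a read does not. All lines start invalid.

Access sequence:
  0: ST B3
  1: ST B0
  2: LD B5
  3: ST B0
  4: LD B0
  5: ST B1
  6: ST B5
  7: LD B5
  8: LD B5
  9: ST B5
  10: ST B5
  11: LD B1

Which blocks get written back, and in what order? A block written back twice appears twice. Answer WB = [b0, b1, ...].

WB = [1, 5]

0: W B3 → L3 miss [D]
1: W B0 → L0 miss [D]
2: R B5 → L1 miss [-]
3: W B0 → L0 hit [D]
4: R B0 → L0 hit [D]
5: W B1 → L1 miss [D]
6: W B5 → L1 miss wb→B1 [D]
7: R B5 → L1 hit [D]
8: R B5 → L1 hit [D]
9: W B5 → L1 hit [D]
10: W B5 → L1 hit [D]
11: R B1 → L1 miss wb→B5 [-]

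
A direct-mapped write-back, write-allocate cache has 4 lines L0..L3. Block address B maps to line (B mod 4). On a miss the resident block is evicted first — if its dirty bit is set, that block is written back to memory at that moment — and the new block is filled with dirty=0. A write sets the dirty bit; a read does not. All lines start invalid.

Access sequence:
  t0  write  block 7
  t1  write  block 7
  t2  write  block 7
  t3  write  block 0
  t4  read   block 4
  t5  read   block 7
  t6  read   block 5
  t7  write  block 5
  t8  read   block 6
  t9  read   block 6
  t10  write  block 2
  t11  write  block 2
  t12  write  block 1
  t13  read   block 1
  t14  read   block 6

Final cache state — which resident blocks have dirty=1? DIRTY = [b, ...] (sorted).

0: W B7 → L3 miss [D]
1: W B7 → L3 hit [D]
2: W B7 → L3 hit [D]
3: W B0 → L0 miss [D]
4: R B4 → L0 miss wb→B0 [-]
5: R B7 → L3 hit [D]
6: R B5 → L1 miss [-]
7: W B5 → L1 hit [D]
8: R B6 → L2 miss [-]
9: R B6 → L2 hit [-]
10: W B2 → L2 miss [D]
11: W B2 → L2 hit [D]
12: W B1 → L1 miss wb→B5 [D]
13: R B1 → L1 hit [D]
14: R B6 → L2 miss wb→B2 [-]

DIRTY = [1, 7]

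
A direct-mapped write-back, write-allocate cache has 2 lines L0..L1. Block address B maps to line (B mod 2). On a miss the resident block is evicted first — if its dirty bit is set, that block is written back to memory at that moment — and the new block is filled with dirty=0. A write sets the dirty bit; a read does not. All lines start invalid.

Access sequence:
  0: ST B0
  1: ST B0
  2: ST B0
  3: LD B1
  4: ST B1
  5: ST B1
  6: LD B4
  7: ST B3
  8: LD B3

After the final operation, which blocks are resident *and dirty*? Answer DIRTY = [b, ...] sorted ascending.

DIRTY = [3]

  0 | W B0 → L0 miss [D]
  1 | W B0 → L0 hit [D]
  2 | W B0 → L0 hit [D]
  3 | R B1 → L1 miss [-]
  4 | W B1 → L1 hit [D]
  5 | W B1 → L1 hit [D]
  6 | R B4 → L0 miss wb→B0 [-]
  7 | W B3 → L1 miss wb→B1 [D]
  8 | R B3 → L1 hit [D]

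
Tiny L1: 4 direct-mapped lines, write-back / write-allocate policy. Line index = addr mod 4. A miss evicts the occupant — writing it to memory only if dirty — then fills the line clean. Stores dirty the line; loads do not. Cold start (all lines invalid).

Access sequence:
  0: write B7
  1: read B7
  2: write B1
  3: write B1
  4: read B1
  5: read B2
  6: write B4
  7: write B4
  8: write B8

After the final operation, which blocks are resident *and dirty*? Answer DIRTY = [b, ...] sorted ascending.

  0 | W B7 → L3 miss [D]
  1 | R B7 → L3 hit [D]
  2 | W B1 → L1 miss [D]
  3 | W B1 → L1 hit [D]
  4 | R B1 → L1 hit [D]
  5 | R B2 → L2 miss [-]
  6 | W B4 → L0 miss [D]
  7 | W B4 → L0 hit [D]
  8 | W B8 → L0 miss wb→B4 [D]

DIRTY = [1, 7, 8]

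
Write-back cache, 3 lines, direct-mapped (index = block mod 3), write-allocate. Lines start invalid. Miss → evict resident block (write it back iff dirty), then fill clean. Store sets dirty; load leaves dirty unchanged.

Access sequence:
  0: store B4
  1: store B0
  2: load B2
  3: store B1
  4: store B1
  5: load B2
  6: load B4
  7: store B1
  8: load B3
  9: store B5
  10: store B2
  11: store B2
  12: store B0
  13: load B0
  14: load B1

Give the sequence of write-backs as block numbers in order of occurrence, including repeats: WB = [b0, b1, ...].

  0 | W B4 → L1 miss [D]
  1 | W B0 → L0 miss [D]
  2 | R B2 → L2 miss [-]
  3 | W B1 → L1 miss wb→B4 [D]
  4 | W B1 → L1 hit [D]
  5 | R B2 → L2 hit [-]
  6 | R B4 → L1 miss wb→B1 [-]
  7 | W B1 → L1 miss [D]
  8 | R B3 → L0 miss wb→B0 [-]
  9 | W B5 → L2 miss [D]
  10 | W B2 → L2 miss wb→B5 [D]
  11 | W B2 → L2 hit [D]
  12 | W B0 → L0 miss [D]
  13 | R B0 → L0 hit [D]
  14 | R B1 → L1 hit [D]

WB = [4, 1, 0, 5]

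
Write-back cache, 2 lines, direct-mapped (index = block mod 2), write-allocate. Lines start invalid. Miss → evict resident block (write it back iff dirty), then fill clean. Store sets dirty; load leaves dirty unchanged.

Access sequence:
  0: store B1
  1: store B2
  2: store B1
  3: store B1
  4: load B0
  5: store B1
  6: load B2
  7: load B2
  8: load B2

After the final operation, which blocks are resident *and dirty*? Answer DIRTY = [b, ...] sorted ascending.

  0 | W B1 → L1 miss [D]
  1 | W B2 → L0 miss [D]
  2 | W B1 → L1 hit [D]
  3 | W B1 → L1 hit [D]
  4 | R B0 → L0 miss wb→B2 [-]
  5 | W B1 → L1 hit [D]
  6 | R B2 → L0 miss [-]
  7 | R B2 → L0 hit [-]
  8 | R B2 → L0 hit [-]

DIRTY = [1]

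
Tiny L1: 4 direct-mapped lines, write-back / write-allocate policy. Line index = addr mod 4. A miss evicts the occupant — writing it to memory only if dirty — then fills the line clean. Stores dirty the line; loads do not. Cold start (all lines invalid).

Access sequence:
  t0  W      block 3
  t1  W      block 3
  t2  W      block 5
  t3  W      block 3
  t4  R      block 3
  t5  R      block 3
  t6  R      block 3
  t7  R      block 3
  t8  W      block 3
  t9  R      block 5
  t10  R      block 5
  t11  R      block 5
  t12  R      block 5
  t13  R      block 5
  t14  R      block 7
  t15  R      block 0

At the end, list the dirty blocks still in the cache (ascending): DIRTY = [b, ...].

0: W B3 → L3 miss [D]
1: W B3 → L3 hit [D]
2: W B5 → L1 miss [D]
3: W B3 → L3 hit [D]
4: R B3 → L3 hit [D]
5: R B3 → L3 hit [D]
6: R B3 → L3 hit [D]
7: R B3 → L3 hit [D]
8: W B3 → L3 hit [D]
9: R B5 → L1 hit [D]
10: R B5 → L1 hit [D]
11: R B5 → L1 hit [D]
12: R B5 → L1 hit [D]
13: R B5 → L1 hit [D]
14: R B7 → L3 miss wb→B3 [-]
15: R B0 → L0 miss [-]

DIRTY = [5]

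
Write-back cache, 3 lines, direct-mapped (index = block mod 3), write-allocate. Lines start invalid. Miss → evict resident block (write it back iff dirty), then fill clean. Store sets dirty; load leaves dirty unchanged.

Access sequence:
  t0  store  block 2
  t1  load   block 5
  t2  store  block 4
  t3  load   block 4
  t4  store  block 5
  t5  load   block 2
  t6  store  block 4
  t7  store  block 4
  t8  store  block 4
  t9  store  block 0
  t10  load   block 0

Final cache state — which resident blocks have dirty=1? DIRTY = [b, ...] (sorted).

0: W B2 -> L2 miss  d=D]
1: R B5 -> L2 miss wb->B2  d=-]
2: W B4 -> L1 miss  d=D]
3: R B4 -> L1 hit  d=D]
4: W B5 -> L2 hit  d=D]
5: R B2 -> L2 miss wb->B5  d=-]
6: W B4 -> L1 hit  d=D]
7: W B4 -> L1 hit  d=D]
8: W B4 -> L1 hit  d=D]
9: W B0 -> L0 miss  d=D]
10: R B0 -> L0 hit  d=D]

DIRTY = [0, 4]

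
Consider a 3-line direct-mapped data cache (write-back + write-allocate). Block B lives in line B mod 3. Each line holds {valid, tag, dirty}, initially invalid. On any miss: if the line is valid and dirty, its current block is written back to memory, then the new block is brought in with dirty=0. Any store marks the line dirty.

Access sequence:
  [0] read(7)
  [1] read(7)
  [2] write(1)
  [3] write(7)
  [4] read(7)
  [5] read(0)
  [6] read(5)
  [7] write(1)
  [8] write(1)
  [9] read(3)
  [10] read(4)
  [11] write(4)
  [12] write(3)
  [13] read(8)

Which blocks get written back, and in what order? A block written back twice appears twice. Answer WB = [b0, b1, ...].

WB = [1, 7, 1]

0: R B7 -> L1 miss  d=-]
1: R B7 -> L1 hit  d=-]
2: W B1 -> L1 miss  d=D]
3: W B7 -> L1 miss wb->B1  d=D]
4: R B7 -> L1 hit  d=D]
5: R B0 -> L0 miss  d=-]
6: R B5 -> L2 miss  d=-]
7: W B1 -> L1 miss wb->B7  d=D]
8: W B1 -> L1 hit  d=D]
9: R B3 -> L0 miss  d=-]
10: R B4 -> L1 miss wb->B1  d=-]
11: W B4 -> L1 hit  d=D]
12: W B3 -> L0 hit  d=D]
13: R B8 -> L2 miss  d=-]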